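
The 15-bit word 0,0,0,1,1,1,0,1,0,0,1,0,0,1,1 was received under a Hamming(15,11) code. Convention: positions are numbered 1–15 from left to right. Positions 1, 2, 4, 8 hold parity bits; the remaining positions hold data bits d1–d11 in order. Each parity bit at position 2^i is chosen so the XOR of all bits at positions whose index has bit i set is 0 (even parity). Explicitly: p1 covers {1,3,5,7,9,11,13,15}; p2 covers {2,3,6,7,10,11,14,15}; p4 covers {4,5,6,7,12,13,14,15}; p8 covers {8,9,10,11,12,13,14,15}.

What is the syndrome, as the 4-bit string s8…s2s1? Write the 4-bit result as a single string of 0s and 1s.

0101

s1 (pos 1,3,5,7,9,11,13,15): 0⊕0⊕1⊕0⊕0⊕1⊕0⊕1 = 1
s2 (pos 2,3,6,7,10,11,14,15): 0⊕0⊕1⊕0⊕0⊕1⊕1⊕1 = 0
s4 (pos 4,5,6,7,12,13,14,15): 1⊕1⊕1⊕0⊕0⊕0⊕1⊕1 = 1
s8 (pos 8,9,10,11,12,13,14,15): 1⊕0⊕0⊕1⊕0⊕0⊕1⊕1 = 0
Syndrome s8…s1 = 0101 → error at position 5.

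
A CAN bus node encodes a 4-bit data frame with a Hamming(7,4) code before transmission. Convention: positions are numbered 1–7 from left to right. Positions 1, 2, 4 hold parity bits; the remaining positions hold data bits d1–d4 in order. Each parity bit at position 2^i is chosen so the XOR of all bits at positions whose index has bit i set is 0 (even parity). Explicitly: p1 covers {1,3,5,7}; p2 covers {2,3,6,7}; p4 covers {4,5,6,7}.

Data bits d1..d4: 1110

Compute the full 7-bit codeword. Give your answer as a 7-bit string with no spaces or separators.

0010110

Place data at non-parity positions: p1 p2 1 p4 1 1 0
p1 (pos 1,3,5,7): XOR of data positions = 1⊕1⊕0 = 0
p2 (pos 2,3,6,7): XOR of data positions = 1⊕1⊕0 = 0
p4 (pos 4,5,6,7): XOR of data positions = 1⊕1⊕0 = 0
Codeword: 0010110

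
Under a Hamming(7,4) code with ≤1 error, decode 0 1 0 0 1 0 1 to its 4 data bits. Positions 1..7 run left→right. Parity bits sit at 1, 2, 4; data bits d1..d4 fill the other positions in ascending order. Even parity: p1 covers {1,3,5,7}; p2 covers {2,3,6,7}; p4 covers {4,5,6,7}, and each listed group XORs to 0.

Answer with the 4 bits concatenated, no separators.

s1 (pos 1,3,5,7): 0⊕0⊕1⊕1 = 0
s2 (pos 2,3,6,7): 1⊕0⊕0⊕1 = 0
s4 (pos 4,5,6,7): 0⊕1⊕0⊕1 = 0
Syndrome s4…s1 = 000 → no error.
Read data bits from positions 3,5,6,7: 0101

0101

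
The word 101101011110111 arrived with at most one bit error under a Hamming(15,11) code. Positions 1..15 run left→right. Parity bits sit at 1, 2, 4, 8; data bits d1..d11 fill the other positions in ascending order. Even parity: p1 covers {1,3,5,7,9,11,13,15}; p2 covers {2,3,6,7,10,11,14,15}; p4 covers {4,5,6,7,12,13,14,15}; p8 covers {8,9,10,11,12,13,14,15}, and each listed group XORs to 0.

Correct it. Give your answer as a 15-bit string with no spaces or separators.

101101011111111

s1 (pos 1,3,5,7,9,11,13,15): 1⊕1⊕0⊕0⊕1⊕1⊕1⊕1 = 0
s2 (pos 2,3,6,7,10,11,14,15): 0⊕1⊕1⊕0⊕1⊕1⊕1⊕1 = 0
s4 (pos 4,5,6,7,12,13,14,15): 1⊕0⊕1⊕0⊕0⊕1⊕1⊕1 = 1
s8 (pos 8,9,10,11,12,13,14,15): 1⊕1⊕1⊕1⊕0⊕1⊕1⊕1 = 1
Syndrome s8…s1 = 1100 → error at position 12.
Flip position 12: 101101011110111 → 101101011111111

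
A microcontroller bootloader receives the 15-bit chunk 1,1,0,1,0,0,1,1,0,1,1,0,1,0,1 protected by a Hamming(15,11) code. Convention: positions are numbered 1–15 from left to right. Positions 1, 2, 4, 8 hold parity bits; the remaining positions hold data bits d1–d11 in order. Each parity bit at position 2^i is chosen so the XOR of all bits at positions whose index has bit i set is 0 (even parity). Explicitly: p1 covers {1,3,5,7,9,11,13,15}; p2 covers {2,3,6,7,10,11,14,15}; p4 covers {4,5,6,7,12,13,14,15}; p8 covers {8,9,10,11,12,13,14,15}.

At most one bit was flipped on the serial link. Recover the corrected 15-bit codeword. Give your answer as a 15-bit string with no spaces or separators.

110100110100101

s1 (pos 1,3,5,7,9,11,13,15): 1⊕0⊕0⊕1⊕0⊕1⊕1⊕1 = 1
s2 (pos 2,3,6,7,10,11,14,15): 1⊕0⊕0⊕1⊕1⊕1⊕0⊕1 = 1
s4 (pos 4,5,6,7,12,13,14,15): 1⊕0⊕0⊕1⊕0⊕1⊕0⊕1 = 0
s8 (pos 8,9,10,11,12,13,14,15): 1⊕0⊕1⊕1⊕0⊕1⊕0⊕1 = 1
Syndrome s8…s1 = 1011 → error at position 11.
Flip position 11: 110100110110101 → 110100110100101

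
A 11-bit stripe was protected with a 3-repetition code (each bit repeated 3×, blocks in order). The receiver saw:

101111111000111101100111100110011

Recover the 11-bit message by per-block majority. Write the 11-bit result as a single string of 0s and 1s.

Block 1 (101): 2 ones → 1
Block 2 (111): 3 ones → 1
Block 3 (111): 3 ones → 1
Block 4 (000): 0 ones → 0
Block 5 (111): 3 ones → 1
Block 6 (101): 2 ones → 1
Block 7 (100): 1 one → 0
Block 8 (111): 3 ones → 1
Block 9 (100): 1 one → 0
Block 10 (110): 2 ones → 1
Block 11 (011): 2 ones → 1

11101101011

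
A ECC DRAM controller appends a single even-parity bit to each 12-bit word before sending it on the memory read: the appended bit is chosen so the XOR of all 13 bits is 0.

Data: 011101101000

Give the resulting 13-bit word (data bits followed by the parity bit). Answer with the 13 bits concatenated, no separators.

XOR of the 12 data bits: 0⊕1⊕1⊕1⊕0⊕1⊕1⊕0⊕1⊕0⊕0⊕0 = 0
Parity bit = 0 (so all 13 bits XOR to 0).

0111011010000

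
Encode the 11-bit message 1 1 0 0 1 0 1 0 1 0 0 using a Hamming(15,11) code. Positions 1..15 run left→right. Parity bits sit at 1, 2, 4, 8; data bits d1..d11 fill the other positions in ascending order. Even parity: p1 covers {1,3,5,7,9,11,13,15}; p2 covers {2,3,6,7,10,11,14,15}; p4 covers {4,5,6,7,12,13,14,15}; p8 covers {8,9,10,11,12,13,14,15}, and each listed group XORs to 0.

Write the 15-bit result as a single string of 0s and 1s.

Place data at non-parity positions: p1 p2 1 p4 1 0 0 p8 1 0 1 0 1 0 0
p1 (pos 1,3,5,7,9,11,13,15): XOR of data positions = 1⊕1⊕0⊕1⊕1⊕1⊕0 = 1
p2 (pos 2,3,6,7,10,11,14,15): XOR of data positions = 1⊕0⊕0⊕0⊕1⊕0⊕0 = 0
p4 (pos 4,5,6,7,12,13,14,15): XOR of data positions = 1⊕0⊕0⊕0⊕1⊕0⊕0 = 0
p8 (pos 8,9,10,11,12,13,14,15): XOR of data positions = 1⊕0⊕1⊕0⊕1⊕0⊕0 = 1
Codeword: 101010011010100

101010011010100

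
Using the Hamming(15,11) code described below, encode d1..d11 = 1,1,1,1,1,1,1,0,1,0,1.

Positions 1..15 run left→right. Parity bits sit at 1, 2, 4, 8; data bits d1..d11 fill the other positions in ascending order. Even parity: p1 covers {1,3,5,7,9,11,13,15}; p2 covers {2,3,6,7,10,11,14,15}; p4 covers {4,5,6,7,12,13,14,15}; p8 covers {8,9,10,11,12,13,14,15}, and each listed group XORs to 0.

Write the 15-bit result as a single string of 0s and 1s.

Place data at non-parity positions: p1 p2 1 p4 1 1 1 p8 1 1 1 0 1 0 1
p1 (pos 1,3,5,7,9,11,13,15): XOR of data positions = 1⊕1⊕1⊕1⊕1⊕1⊕1 = 1
p2 (pos 2,3,6,7,10,11,14,15): XOR of data positions = 1⊕1⊕1⊕1⊕1⊕0⊕1 = 0
p4 (pos 4,5,6,7,12,13,14,15): XOR of data positions = 1⊕1⊕1⊕0⊕1⊕0⊕1 = 1
p8 (pos 8,9,10,11,12,13,14,15): XOR of data positions = 1⊕1⊕1⊕0⊕1⊕0⊕1 = 1
Codeword: 101111111110101

101111111110101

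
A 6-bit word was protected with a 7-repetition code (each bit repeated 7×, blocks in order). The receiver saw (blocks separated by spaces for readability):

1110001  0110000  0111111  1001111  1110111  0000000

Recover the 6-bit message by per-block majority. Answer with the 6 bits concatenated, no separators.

101110

Block 1 (1110001): 4 ones → 1
Block 2 (0110000): 2 ones → 0
Block 3 (0111111): 6 ones → 1
Block 4 (1001111): 5 ones → 1
Block 5 (1110111): 6 ones → 1
Block 6 (0000000): 0 ones → 0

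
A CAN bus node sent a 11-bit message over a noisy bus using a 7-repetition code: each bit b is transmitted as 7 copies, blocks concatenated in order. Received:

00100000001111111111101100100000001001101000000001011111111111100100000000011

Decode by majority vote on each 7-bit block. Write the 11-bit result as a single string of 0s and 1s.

Block 1 (0010000): 1 one → 0
Block 2 (0001111): 4 ones → 1
Block 3 (1111111): 7 ones → 1
Block 4 (0110010): 3 ones → 0
Block 5 (0000001): 1 one → 0
Block 6 (0011010): 3 ones → 0
Block 7 (0000000): 0 ones → 0
Block 8 (1011111): 6 ones → 1
Block 9 (1111111): 7 ones → 1
Block 10 (0010000): 1 one → 0
Block 11 (0000011): 2 ones → 0

01100001100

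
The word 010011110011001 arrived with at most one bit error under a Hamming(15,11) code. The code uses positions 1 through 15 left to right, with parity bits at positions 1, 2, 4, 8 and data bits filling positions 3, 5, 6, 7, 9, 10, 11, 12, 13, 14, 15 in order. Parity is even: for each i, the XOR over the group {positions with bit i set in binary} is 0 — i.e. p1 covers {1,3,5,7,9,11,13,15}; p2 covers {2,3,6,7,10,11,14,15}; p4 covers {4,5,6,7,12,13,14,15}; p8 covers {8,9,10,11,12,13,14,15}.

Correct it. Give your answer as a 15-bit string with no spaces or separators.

s1 (pos 1,3,5,7,9,11,13,15): 0⊕0⊕1⊕1⊕0⊕1⊕0⊕1 = 0
s2 (pos 2,3,6,7,10,11,14,15): 1⊕0⊕1⊕1⊕0⊕1⊕0⊕1 = 1
s4 (pos 4,5,6,7,12,13,14,15): 0⊕1⊕1⊕1⊕1⊕0⊕0⊕1 = 1
s8 (pos 8,9,10,11,12,13,14,15): 1⊕0⊕0⊕1⊕1⊕0⊕0⊕1 = 0
Syndrome s8…s1 = 0110 → error at position 6.
Flip position 6: 010011110011001 → 010010110011001

010010110011001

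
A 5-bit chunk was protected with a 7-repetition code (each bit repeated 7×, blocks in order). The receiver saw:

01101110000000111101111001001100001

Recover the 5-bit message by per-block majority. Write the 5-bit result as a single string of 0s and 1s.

10100

Block 1 (0110111): 5 ones → 1
Block 2 (0000000): 0 ones → 0
Block 3 (1111011): 6 ones → 1
Block 4 (1100100): 3 ones → 0
Block 5 (1100001): 3 ones → 0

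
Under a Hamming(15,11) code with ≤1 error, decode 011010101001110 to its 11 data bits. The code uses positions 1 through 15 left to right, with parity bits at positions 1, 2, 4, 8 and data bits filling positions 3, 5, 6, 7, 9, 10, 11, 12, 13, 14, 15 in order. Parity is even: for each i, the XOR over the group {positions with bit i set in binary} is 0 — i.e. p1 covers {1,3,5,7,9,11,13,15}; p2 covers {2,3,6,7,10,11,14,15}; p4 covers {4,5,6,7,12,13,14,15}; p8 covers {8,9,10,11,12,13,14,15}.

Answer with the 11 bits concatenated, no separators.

10011001110

s1 (pos 1,3,5,7,9,11,13,15): 0⊕1⊕1⊕1⊕1⊕0⊕1⊕0 = 1
s2 (pos 2,3,6,7,10,11,14,15): 1⊕1⊕0⊕1⊕0⊕0⊕1⊕0 = 0
s4 (pos 4,5,6,7,12,13,14,15): 0⊕1⊕0⊕1⊕1⊕1⊕1⊕0 = 1
s8 (pos 8,9,10,11,12,13,14,15): 0⊕1⊕0⊕0⊕1⊕1⊕1⊕0 = 0
Syndrome s8…s1 = 0101 → error at position 5.
Flip position 5: 011010101001110 → 011000101001110
Read data bits from positions 3,5,6,7,9,10,11,12,13,14,15: 10011001110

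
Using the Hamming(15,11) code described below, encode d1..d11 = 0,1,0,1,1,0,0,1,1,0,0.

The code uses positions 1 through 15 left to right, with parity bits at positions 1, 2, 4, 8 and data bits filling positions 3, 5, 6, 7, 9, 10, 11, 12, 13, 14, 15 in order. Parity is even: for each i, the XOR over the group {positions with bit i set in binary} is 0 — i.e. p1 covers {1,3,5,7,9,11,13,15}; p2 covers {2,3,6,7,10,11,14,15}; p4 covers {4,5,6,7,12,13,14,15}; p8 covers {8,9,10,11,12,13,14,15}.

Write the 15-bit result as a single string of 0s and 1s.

Place data at non-parity positions: p1 p2 0 p4 1 0 1 p8 1 0 0 1 1 0 0
p1 (pos 1,3,5,7,9,11,13,15): XOR of data positions = 0⊕1⊕1⊕1⊕0⊕1⊕0 = 0
p2 (pos 2,3,6,7,10,11,14,15): XOR of data positions = 0⊕0⊕1⊕0⊕0⊕0⊕0 = 1
p4 (pos 4,5,6,7,12,13,14,15): XOR of data positions = 1⊕0⊕1⊕1⊕1⊕0⊕0 = 0
p8 (pos 8,9,10,11,12,13,14,15): XOR of data positions = 1⊕0⊕0⊕1⊕1⊕0⊕0 = 1
Codeword: 010010111001100

010010111001100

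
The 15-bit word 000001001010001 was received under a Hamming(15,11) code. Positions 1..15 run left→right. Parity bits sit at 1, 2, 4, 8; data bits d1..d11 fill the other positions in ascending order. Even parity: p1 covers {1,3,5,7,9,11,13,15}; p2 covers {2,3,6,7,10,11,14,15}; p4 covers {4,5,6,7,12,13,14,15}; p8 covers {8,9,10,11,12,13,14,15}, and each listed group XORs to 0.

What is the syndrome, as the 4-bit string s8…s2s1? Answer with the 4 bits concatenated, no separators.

1011

s1 (pos 1,3,5,7,9,11,13,15): 0⊕0⊕0⊕0⊕1⊕1⊕0⊕1 = 1
s2 (pos 2,3,6,7,10,11,14,15): 0⊕0⊕1⊕0⊕0⊕1⊕0⊕1 = 1
s4 (pos 4,5,6,7,12,13,14,15): 0⊕0⊕1⊕0⊕0⊕0⊕0⊕1 = 0
s8 (pos 8,9,10,11,12,13,14,15): 0⊕1⊕0⊕1⊕0⊕0⊕0⊕1 = 1
Syndrome s8…s1 = 1011 → error at position 11.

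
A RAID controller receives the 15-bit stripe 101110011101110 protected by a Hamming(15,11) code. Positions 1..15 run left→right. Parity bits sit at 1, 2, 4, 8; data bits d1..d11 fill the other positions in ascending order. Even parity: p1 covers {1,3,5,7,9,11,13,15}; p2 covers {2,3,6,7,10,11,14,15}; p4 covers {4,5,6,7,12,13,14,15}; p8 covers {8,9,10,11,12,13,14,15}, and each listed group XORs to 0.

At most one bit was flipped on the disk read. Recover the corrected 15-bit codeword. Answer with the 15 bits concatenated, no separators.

101110111101110

s1 (pos 1,3,5,7,9,11,13,15): 1⊕1⊕1⊕0⊕1⊕0⊕1⊕0 = 1
s2 (pos 2,3,6,7,10,11,14,15): 0⊕1⊕0⊕0⊕1⊕0⊕1⊕0 = 1
s4 (pos 4,5,6,7,12,13,14,15): 1⊕1⊕0⊕0⊕1⊕1⊕1⊕0 = 1
s8 (pos 8,9,10,11,12,13,14,15): 1⊕1⊕1⊕0⊕1⊕1⊕1⊕0 = 0
Syndrome s8…s1 = 0111 → error at position 7.
Flip position 7: 101110011101110 → 101110111101110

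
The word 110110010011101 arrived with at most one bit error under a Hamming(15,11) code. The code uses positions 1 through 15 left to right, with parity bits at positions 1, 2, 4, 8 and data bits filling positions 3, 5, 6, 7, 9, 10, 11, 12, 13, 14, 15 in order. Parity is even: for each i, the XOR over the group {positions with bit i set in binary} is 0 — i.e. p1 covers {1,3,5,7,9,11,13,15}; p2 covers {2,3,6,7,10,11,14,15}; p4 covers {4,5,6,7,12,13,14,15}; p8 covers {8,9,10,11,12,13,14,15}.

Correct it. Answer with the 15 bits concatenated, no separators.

110110010011100

s1 (pos 1,3,5,7,9,11,13,15): 1⊕0⊕1⊕0⊕0⊕1⊕1⊕1 = 1
s2 (pos 2,3,6,7,10,11,14,15): 1⊕0⊕0⊕0⊕0⊕1⊕0⊕1 = 1
s4 (pos 4,5,6,7,12,13,14,15): 1⊕1⊕0⊕0⊕1⊕1⊕0⊕1 = 1
s8 (pos 8,9,10,11,12,13,14,15): 1⊕0⊕0⊕1⊕1⊕1⊕0⊕1 = 1
Syndrome s8…s1 = 1111 → error at position 15.
Flip position 15: 110110010011101 → 110110010011100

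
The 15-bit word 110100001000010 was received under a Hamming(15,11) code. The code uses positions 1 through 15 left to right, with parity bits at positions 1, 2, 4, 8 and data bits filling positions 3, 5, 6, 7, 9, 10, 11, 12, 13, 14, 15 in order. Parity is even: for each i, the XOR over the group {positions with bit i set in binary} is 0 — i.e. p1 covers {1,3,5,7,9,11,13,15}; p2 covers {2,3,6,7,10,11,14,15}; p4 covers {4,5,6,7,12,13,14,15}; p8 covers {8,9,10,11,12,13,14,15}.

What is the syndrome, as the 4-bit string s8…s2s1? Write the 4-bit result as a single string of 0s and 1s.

0000

s1 (pos 1,3,5,7,9,11,13,15): 1⊕0⊕0⊕0⊕1⊕0⊕0⊕0 = 0
s2 (pos 2,3,6,7,10,11,14,15): 1⊕0⊕0⊕0⊕0⊕0⊕1⊕0 = 0
s4 (pos 4,5,6,7,12,13,14,15): 1⊕0⊕0⊕0⊕0⊕0⊕1⊕0 = 0
s8 (pos 8,9,10,11,12,13,14,15): 0⊕1⊕0⊕0⊕0⊕0⊕1⊕0 = 0
Syndrome s8…s1 = 0000 → no error.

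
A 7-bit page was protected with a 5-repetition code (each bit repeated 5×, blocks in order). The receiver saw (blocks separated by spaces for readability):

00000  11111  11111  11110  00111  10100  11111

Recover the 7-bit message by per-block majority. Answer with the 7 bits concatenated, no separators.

0111101

Block 1 (00000): 0 ones → 0
Block 2 (11111): 5 ones → 1
Block 3 (11111): 5 ones → 1
Block 4 (11110): 4 ones → 1
Block 5 (00111): 3 ones → 1
Block 6 (10100): 2 ones → 0
Block 7 (11111): 5 ones → 1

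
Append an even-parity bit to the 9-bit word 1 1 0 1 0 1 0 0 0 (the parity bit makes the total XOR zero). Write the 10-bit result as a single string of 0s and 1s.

1101010000

XOR of the 9 data bits: 1⊕1⊕0⊕1⊕0⊕1⊕0⊕0⊕0 = 0
Parity bit = 0 (so all 10 bits XOR to 0).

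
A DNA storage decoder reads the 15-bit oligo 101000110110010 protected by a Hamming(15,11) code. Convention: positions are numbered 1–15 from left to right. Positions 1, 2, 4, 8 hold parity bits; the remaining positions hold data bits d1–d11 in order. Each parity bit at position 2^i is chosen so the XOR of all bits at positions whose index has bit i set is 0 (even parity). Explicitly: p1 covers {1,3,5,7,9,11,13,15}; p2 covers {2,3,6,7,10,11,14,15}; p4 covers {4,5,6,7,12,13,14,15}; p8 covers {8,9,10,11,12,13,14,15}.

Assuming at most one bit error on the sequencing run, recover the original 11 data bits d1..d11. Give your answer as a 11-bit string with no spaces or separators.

s1 (pos 1,3,5,7,9,11,13,15): 1⊕1⊕0⊕1⊕0⊕1⊕0⊕0 = 0
s2 (pos 2,3,6,7,10,11,14,15): 0⊕1⊕0⊕1⊕1⊕1⊕1⊕0 = 1
s4 (pos 4,5,6,7,12,13,14,15): 0⊕0⊕0⊕1⊕0⊕0⊕1⊕0 = 0
s8 (pos 8,9,10,11,12,13,14,15): 1⊕0⊕1⊕1⊕0⊕0⊕1⊕0 = 0
Syndrome s8…s1 = 0010 → error at position 2.
Flip position 2: 101000110110010 → 111000110110010
Read data bits from positions 3,5,6,7,9,10,11,12,13,14,15: 10010110010

10010110010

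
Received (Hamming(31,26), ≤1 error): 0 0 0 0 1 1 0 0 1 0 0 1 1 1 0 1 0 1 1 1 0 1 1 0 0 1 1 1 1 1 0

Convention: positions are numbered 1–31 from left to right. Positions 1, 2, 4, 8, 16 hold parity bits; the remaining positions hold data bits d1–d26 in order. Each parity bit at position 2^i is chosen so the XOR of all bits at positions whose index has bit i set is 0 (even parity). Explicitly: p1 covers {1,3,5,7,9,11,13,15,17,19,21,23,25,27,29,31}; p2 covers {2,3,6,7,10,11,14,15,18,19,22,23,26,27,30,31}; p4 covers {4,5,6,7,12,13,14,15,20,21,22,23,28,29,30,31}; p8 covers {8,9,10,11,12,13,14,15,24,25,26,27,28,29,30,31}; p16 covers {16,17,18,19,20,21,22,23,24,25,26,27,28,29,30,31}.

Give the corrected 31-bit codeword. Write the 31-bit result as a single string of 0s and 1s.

0000110010011101011101100111111

s1 (pos 1,3,5,7,9,11,13,15,17,19,21,23,25,27,29,31): 0⊕0⊕1⊕0⊕1⊕0⊕1⊕0⊕0⊕1⊕0⊕1⊕0⊕1⊕1⊕0 = 1
s2 (pos 2,3,6,7,10,11,14,15,18,19,22,23,26,27,30,31): 0⊕0⊕1⊕0⊕0⊕0⊕1⊕0⊕1⊕1⊕1⊕1⊕1⊕1⊕1⊕0 = 1
s4 (pos 4,5,6,7,12,13,14,15,20,21,22,23,28,29,30,31): 0⊕1⊕1⊕0⊕1⊕1⊕1⊕0⊕1⊕0⊕1⊕1⊕1⊕1⊕1⊕0 = 1
s8 (pos 8,9,10,11,12,13,14,15,24,25,26,27,28,29,30,31): 0⊕1⊕0⊕0⊕1⊕1⊕1⊕0⊕0⊕0⊕1⊕1⊕1⊕1⊕1⊕0 = 1
s16 (pos 16,17,18,19,20,21,22,23,24,25,26,27,28,29,30,31): 1⊕0⊕1⊕1⊕1⊕0⊕1⊕1⊕0⊕0⊕1⊕1⊕1⊕1⊕1⊕0 = 1
Syndrome s16…s1 = 11111 → error at position 31.
Flip position 31: 0000110010011101011101100111110 → 0000110010011101011101100111111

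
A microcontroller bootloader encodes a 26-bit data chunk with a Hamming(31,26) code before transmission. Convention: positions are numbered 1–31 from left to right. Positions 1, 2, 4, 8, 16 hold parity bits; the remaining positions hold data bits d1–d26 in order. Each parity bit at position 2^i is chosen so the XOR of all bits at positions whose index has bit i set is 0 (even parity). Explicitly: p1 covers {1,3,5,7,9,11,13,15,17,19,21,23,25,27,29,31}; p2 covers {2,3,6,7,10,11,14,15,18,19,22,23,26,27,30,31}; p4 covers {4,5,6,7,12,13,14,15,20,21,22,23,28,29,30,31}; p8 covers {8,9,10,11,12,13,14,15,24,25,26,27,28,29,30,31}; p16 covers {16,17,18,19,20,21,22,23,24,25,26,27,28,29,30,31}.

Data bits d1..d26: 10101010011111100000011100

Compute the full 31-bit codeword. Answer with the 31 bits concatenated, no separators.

0010010110100111111100000011100

Place data at non-parity positions: p1 p2 1 p4 0 1 0 p8 1 0 1 0 0 1 1 p16 1 1 1 1 0 0 0 0 0 0 1 1 1 0 0
p1 (pos 1,3,5,7,9,11,13,15,17,19,21,23,25,27,29,31): XOR of data positions = 1⊕0⊕0⊕1⊕1⊕0⊕1⊕1⊕1⊕0⊕0⊕0⊕1⊕1⊕0 = 0
p2 (pos 2,3,6,7,10,11,14,15,18,19,22,23,26,27,30,31): XOR of data positions = 1⊕1⊕0⊕0⊕1⊕1⊕1⊕1⊕1⊕0⊕0⊕0⊕1⊕0⊕0 = 0
p4 (pos 4,5,6,7,12,13,14,15,20,21,22,23,28,29,30,31): XOR of data positions = 0⊕1⊕0⊕0⊕0⊕1⊕1⊕1⊕0⊕0⊕0⊕1⊕1⊕0⊕0 = 0
p8 (pos 8,9,10,11,12,13,14,15,24,25,26,27,28,29,30,31): XOR of data positions = 1⊕0⊕1⊕0⊕0⊕1⊕1⊕0⊕0⊕0⊕1⊕1⊕1⊕0⊕0 = 1
p16 (pos 16,17,18,19,20,21,22,23,24,25,26,27,28,29,30,31): XOR of data positions = 1⊕1⊕1⊕1⊕0⊕0⊕0⊕0⊕0⊕0⊕1⊕1⊕1⊕0⊕0 = 1
Codeword: 0010010110100111111100000011100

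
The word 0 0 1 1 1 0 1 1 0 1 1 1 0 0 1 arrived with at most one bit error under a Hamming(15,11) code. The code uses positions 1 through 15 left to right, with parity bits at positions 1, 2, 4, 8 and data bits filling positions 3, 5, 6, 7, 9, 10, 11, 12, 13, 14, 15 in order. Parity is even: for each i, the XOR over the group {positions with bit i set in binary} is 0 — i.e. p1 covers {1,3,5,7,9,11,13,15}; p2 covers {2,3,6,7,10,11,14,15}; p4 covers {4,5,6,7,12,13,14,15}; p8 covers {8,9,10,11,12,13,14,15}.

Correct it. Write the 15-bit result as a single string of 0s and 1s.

s1 (pos 1,3,5,7,9,11,13,15): 0⊕1⊕1⊕1⊕0⊕1⊕0⊕1 = 1
s2 (pos 2,3,6,7,10,11,14,15): 0⊕1⊕0⊕1⊕1⊕1⊕0⊕1 = 1
s4 (pos 4,5,6,7,12,13,14,15): 1⊕1⊕0⊕1⊕1⊕0⊕0⊕1 = 1
s8 (pos 8,9,10,11,12,13,14,15): 1⊕0⊕1⊕1⊕1⊕0⊕0⊕1 = 1
Syndrome s8…s1 = 1111 → error at position 15.
Flip position 15: 001110110111001 → 001110110111000

001110110111000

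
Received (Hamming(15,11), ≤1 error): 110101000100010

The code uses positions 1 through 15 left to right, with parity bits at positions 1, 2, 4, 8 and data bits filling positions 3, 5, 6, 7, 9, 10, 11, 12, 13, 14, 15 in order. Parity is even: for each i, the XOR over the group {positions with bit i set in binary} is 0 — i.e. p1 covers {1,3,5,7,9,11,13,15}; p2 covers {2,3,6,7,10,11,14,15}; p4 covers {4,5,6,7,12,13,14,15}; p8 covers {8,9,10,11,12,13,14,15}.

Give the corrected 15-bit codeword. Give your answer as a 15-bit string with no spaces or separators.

110111000100010

s1 (pos 1,3,5,7,9,11,13,15): 1⊕0⊕0⊕0⊕0⊕0⊕0⊕0 = 1
s2 (pos 2,3,6,7,10,11,14,15): 1⊕0⊕1⊕0⊕1⊕0⊕1⊕0 = 0
s4 (pos 4,5,6,7,12,13,14,15): 1⊕0⊕1⊕0⊕0⊕0⊕1⊕0 = 1
s8 (pos 8,9,10,11,12,13,14,15): 0⊕0⊕1⊕0⊕0⊕0⊕1⊕0 = 0
Syndrome s8…s1 = 0101 → error at position 5.
Flip position 5: 110101000100010 → 110111000100010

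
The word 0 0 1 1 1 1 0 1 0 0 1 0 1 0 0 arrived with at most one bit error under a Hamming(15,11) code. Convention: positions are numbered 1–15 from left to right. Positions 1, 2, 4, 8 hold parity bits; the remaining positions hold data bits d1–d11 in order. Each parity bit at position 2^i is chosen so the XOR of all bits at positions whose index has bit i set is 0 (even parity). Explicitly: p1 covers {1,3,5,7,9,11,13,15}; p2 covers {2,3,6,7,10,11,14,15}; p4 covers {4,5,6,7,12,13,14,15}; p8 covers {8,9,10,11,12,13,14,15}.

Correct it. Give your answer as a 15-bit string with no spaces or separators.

s1 (pos 1,3,5,7,9,11,13,15): 0⊕1⊕1⊕0⊕0⊕1⊕1⊕0 = 0
s2 (pos 2,3,6,7,10,11,14,15): 0⊕1⊕1⊕0⊕0⊕1⊕0⊕0 = 1
s4 (pos 4,5,6,7,12,13,14,15): 1⊕1⊕1⊕0⊕0⊕1⊕0⊕0 = 0
s8 (pos 8,9,10,11,12,13,14,15): 1⊕0⊕0⊕1⊕0⊕1⊕0⊕0 = 1
Syndrome s8…s1 = 1010 → error at position 10.
Flip position 10: 001111010010100 → 001111010110100

001111010110100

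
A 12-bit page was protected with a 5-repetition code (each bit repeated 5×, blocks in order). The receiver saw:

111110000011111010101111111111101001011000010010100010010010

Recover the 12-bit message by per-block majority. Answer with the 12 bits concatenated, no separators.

Block 1 (11111): 5 ones → 1
Block 2 (00000): 0 ones → 0
Block 3 (11111): 5 ones → 1
Block 4 (01010): 2 ones → 0
Block 5 (11111): 5 ones → 1
Block 6 (11111): 5 ones → 1
Block 7 (10100): 2 ones → 0
Block 8 (10110): 3 ones → 1
Block 9 (00010): 1 one → 0
Block 10 (01010): 2 ones → 0
Block 11 (00100): 1 one → 0
Block 12 (10010): 2 ones → 0

101011010000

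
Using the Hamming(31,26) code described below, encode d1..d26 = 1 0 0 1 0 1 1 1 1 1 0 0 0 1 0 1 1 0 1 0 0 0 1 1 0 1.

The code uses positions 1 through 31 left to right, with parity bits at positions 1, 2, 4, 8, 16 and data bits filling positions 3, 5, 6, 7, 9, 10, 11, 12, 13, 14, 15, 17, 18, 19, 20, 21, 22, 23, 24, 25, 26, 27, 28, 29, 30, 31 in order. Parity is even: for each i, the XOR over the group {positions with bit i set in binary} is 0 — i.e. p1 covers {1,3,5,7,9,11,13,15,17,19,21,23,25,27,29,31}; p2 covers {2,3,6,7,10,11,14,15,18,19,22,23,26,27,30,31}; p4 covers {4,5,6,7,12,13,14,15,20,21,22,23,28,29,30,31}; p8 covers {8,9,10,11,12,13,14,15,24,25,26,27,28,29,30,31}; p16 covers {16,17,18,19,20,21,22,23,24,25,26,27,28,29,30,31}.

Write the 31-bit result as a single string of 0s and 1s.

Place data at non-parity positions: p1 p2 1 p4 0 0 1 p8 0 1 1 1 1 1 0 p16 0 0 1 0 1 1 0 1 0 0 0 1 1 0 1
p1 (pos 1,3,5,7,9,11,13,15,17,19,21,23,25,27,29,31): XOR of data positions = 1⊕0⊕1⊕0⊕1⊕1⊕0⊕0⊕1⊕1⊕0⊕0⊕0⊕1⊕1 = 0
p2 (pos 2,3,6,7,10,11,14,15,18,19,22,23,26,27,30,31): XOR of data positions = 1⊕0⊕1⊕1⊕1⊕1⊕0⊕0⊕1⊕1⊕0⊕0⊕0⊕0⊕1 = 0
p4 (pos 4,5,6,7,12,13,14,15,20,21,22,23,28,29,30,31): XOR of data positions = 0⊕0⊕1⊕1⊕1⊕1⊕0⊕0⊕1⊕1⊕0⊕1⊕1⊕0⊕1 = 1
p8 (pos 8,9,10,11,12,13,14,15,24,25,26,27,28,29,30,31): XOR of data positions = 0⊕1⊕1⊕1⊕1⊕1⊕0⊕1⊕0⊕0⊕0⊕1⊕1⊕0⊕1 = 1
p16 (pos 16,17,18,19,20,21,22,23,24,25,26,27,28,29,30,31): XOR of data positions = 0⊕0⊕1⊕0⊕1⊕1⊕0⊕1⊕0⊕0⊕0⊕1⊕1⊕0⊕1 = 1
Codeword: 0011001101111101001011010001101

0011001101111101001011010001101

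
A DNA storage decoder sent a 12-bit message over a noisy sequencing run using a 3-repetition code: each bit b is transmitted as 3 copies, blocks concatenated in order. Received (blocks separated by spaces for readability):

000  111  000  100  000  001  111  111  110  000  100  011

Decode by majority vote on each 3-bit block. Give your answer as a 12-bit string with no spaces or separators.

010000111001

Block 1 (000): 0 ones → 0
Block 2 (111): 3 ones → 1
Block 3 (000): 0 ones → 0
Block 4 (100): 1 one → 0
Block 5 (000): 0 ones → 0
Block 6 (001): 1 one → 0
Block 7 (111): 3 ones → 1
Block 8 (111): 3 ones → 1
Block 9 (110): 2 ones → 1
Block 10 (000): 0 ones → 0
Block 11 (100): 1 one → 0
Block 12 (011): 2 ones → 1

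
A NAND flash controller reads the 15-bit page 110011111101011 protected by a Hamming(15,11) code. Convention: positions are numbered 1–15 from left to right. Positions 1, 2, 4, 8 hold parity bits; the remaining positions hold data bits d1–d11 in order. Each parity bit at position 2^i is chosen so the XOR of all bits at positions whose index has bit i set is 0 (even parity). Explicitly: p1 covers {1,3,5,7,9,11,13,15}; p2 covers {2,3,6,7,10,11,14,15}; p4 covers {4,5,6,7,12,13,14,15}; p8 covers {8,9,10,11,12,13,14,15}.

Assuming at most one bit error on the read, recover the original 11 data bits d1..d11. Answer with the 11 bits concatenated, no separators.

s1 (pos 1,3,5,7,9,11,13,15): 1⊕0⊕1⊕1⊕1⊕0⊕0⊕1 = 1
s2 (pos 2,3,6,7,10,11,14,15): 1⊕0⊕1⊕1⊕1⊕0⊕1⊕1 = 0
s4 (pos 4,5,6,7,12,13,14,15): 0⊕1⊕1⊕1⊕1⊕0⊕1⊕1 = 0
s8 (pos 8,9,10,11,12,13,14,15): 1⊕1⊕1⊕0⊕1⊕0⊕1⊕1 = 0
Syndrome s8…s1 = 0001 → error at position 1.
Flip position 1: 110011111101011 → 010011111101011
Read data bits from positions 3,5,6,7,9,10,11,12,13,14,15: 01111101011

01111101011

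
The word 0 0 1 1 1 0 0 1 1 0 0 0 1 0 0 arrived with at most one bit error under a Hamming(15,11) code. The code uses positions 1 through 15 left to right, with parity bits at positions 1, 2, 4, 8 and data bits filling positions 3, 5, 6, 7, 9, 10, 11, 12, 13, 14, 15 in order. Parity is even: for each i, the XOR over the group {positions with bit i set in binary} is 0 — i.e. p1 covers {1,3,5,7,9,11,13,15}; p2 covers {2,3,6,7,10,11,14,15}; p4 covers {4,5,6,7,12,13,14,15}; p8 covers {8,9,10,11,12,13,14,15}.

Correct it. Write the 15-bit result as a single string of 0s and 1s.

001110011000110

s1 (pos 1,3,5,7,9,11,13,15): 0⊕1⊕1⊕0⊕1⊕0⊕1⊕0 = 0
s2 (pos 2,3,6,7,10,11,14,15): 0⊕1⊕0⊕0⊕0⊕0⊕0⊕0 = 1
s4 (pos 4,5,6,7,12,13,14,15): 1⊕1⊕0⊕0⊕0⊕1⊕0⊕0 = 1
s8 (pos 8,9,10,11,12,13,14,15): 1⊕1⊕0⊕0⊕0⊕1⊕0⊕0 = 1
Syndrome s8…s1 = 1110 → error at position 14.
Flip position 14: 001110011000100 → 001110011000110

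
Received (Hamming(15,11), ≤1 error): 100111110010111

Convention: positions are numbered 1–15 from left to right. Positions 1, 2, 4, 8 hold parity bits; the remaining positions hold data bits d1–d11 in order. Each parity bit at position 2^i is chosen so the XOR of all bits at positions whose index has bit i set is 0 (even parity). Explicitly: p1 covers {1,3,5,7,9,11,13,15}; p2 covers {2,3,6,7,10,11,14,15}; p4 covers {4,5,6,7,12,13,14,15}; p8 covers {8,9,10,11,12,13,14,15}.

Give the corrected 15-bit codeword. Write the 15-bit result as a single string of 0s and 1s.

s1 (pos 1,3,5,7,9,11,13,15): 1⊕0⊕1⊕1⊕0⊕1⊕1⊕1 = 0
s2 (pos 2,3,6,7,10,11,14,15): 0⊕0⊕1⊕1⊕0⊕1⊕1⊕1 = 1
s4 (pos 4,5,6,7,12,13,14,15): 1⊕1⊕1⊕1⊕0⊕1⊕1⊕1 = 1
s8 (pos 8,9,10,11,12,13,14,15): 1⊕0⊕0⊕1⊕0⊕1⊕1⊕1 = 1
Syndrome s8…s1 = 1110 → error at position 14.
Flip position 14: 100111110010111 → 100111110010101

100111110010101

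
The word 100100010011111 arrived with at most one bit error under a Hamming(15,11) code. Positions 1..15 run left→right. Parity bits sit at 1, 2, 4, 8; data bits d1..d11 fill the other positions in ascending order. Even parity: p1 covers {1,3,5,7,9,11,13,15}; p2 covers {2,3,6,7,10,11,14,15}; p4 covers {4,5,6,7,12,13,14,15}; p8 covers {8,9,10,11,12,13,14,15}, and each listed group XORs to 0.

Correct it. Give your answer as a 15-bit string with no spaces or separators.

s1 (pos 1,3,5,7,9,11,13,15): 1⊕0⊕0⊕0⊕0⊕1⊕1⊕1 = 0
s2 (pos 2,3,6,7,10,11,14,15): 0⊕0⊕0⊕0⊕0⊕1⊕1⊕1 = 1
s4 (pos 4,5,6,7,12,13,14,15): 1⊕0⊕0⊕0⊕1⊕1⊕1⊕1 = 1
s8 (pos 8,9,10,11,12,13,14,15): 1⊕0⊕0⊕1⊕1⊕1⊕1⊕1 = 0
Syndrome s8…s1 = 0110 → error at position 6.
Flip position 6: 100100010011111 → 100101010011111

100101010011111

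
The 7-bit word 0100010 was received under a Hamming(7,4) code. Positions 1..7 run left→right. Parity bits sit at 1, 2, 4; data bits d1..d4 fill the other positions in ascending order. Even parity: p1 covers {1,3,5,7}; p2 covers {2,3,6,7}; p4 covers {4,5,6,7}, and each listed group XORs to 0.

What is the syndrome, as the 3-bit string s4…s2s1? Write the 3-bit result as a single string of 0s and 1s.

s1 (pos 1,3,5,7): 0⊕0⊕0⊕0 = 0
s2 (pos 2,3,6,7): 1⊕0⊕1⊕0 = 0
s4 (pos 4,5,6,7): 0⊕0⊕1⊕0 = 1
Syndrome s4…s1 = 100 → error at position 4.

100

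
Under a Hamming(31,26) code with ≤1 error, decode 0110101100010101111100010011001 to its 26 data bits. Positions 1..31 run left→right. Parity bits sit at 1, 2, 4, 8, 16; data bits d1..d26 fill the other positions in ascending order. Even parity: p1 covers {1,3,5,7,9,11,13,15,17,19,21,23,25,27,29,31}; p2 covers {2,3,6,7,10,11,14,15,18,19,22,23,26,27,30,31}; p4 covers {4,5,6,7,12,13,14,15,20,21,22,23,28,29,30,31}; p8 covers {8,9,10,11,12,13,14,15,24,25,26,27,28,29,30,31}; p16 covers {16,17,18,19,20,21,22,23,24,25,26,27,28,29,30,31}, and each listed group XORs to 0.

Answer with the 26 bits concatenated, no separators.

11010001010111100010011101

s1 (pos 1,3,5,7,9,11,13,15,17,19,21,23,25,27,29,31): 0⊕1⊕1⊕1⊕0⊕0⊕0⊕0⊕1⊕1⊕0⊕0⊕0⊕1⊕0⊕1 = 1
s2 (pos 2,3,6,7,10,11,14,15,18,19,22,23,26,27,30,31): 1⊕1⊕0⊕1⊕0⊕0⊕1⊕0⊕1⊕1⊕0⊕0⊕0⊕1⊕0⊕1 = 0
s4 (pos 4,5,6,7,12,13,14,15,20,21,22,23,28,29,30,31): 0⊕1⊕0⊕1⊕1⊕0⊕1⊕0⊕1⊕0⊕0⊕0⊕1⊕0⊕0⊕1 = 1
s8 (pos 8,9,10,11,12,13,14,15,24,25,26,27,28,29,30,31): 1⊕0⊕0⊕0⊕1⊕0⊕1⊕0⊕1⊕0⊕0⊕1⊕1⊕0⊕0⊕1 = 1
s16 (pos 16,17,18,19,20,21,22,23,24,25,26,27,28,29,30,31): 1⊕1⊕1⊕1⊕1⊕0⊕0⊕0⊕1⊕0⊕0⊕1⊕1⊕0⊕0⊕1 = 1
Syndrome s16…s1 = 11101 → error at position 29.
Flip position 29: 0110101100010101111100010011001 → 0110101100010101111100010011101
Read data bits from positions 3,5,6,7,9,10,11,12,13,14,15,17,18,19,20,21,22,23,24,25,26,27,28,29,30,31: 11010001010111100010011101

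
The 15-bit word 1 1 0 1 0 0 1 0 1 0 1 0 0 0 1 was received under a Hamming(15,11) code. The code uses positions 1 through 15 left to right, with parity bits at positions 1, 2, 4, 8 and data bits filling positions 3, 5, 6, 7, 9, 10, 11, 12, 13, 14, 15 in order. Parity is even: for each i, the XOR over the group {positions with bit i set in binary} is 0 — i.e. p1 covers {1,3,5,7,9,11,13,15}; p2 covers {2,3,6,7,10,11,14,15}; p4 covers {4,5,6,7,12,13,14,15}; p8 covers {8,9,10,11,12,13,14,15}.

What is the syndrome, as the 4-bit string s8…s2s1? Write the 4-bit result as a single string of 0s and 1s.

s1 (pos 1,3,5,7,9,11,13,15): 1⊕0⊕0⊕1⊕1⊕1⊕0⊕1 = 1
s2 (pos 2,3,6,7,10,11,14,15): 1⊕0⊕0⊕1⊕0⊕1⊕0⊕1 = 0
s4 (pos 4,5,6,7,12,13,14,15): 1⊕0⊕0⊕1⊕0⊕0⊕0⊕1 = 1
s8 (pos 8,9,10,11,12,13,14,15): 0⊕1⊕0⊕1⊕0⊕0⊕0⊕1 = 1
Syndrome s8…s1 = 1101 → error at position 13.

1101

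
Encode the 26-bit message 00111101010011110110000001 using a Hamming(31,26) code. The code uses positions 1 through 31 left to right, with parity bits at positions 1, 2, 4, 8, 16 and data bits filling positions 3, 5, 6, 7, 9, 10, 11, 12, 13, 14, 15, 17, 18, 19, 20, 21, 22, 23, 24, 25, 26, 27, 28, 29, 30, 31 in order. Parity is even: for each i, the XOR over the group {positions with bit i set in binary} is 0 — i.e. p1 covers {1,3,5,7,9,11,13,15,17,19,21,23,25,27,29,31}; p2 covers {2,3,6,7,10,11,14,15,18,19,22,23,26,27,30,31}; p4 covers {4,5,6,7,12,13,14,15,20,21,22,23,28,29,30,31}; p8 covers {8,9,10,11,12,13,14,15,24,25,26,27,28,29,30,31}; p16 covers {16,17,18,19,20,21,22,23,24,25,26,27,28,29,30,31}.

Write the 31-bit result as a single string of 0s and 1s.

Place data at non-parity positions: p1 p2 0 p4 0 1 1 p8 1 1 0 1 0 1 0 p16 0 1 1 1 1 0 1 1 0 0 0 0 0 0 1
p1 (pos 1,3,5,7,9,11,13,15,17,19,21,23,25,27,29,31): XOR of data positions = 0⊕0⊕1⊕1⊕0⊕0⊕0⊕0⊕1⊕1⊕1⊕0⊕0⊕0⊕1 = 0
p2 (pos 2,3,6,7,10,11,14,15,18,19,22,23,26,27,30,31): XOR of data positions = 0⊕1⊕1⊕1⊕0⊕1⊕0⊕1⊕1⊕0⊕1⊕0⊕0⊕0⊕1 = 0
p4 (pos 4,5,6,7,12,13,14,15,20,21,22,23,28,29,30,31): XOR of data positions = 0⊕1⊕1⊕1⊕0⊕1⊕0⊕1⊕1⊕0⊕1⊕0⊕0⊕0⊕1 = 0
p8 (pos 8,9,10,11,12,13,14,15,24,25,26,27,28,29,30,31): XOR of data positions = 1⊕1⊕0⊕1⊕0⊕1⊕0⊕1⊕0⊕0⊕0⊕0⊕0⊕0⊕1 = 0
p16 (pos 16,17,18,19,20,21,22,23,24,25,26,27,28,29,30,31): XOR of data positions = 0⊕1⊕1⊕1⊕1⊕0⊕1⊕1⊕0⊕0⊕0⊕0⊕0⊕0⊕1 = 1
Codeword: 0000011011010101011110110000001

0000011011010101011110110000001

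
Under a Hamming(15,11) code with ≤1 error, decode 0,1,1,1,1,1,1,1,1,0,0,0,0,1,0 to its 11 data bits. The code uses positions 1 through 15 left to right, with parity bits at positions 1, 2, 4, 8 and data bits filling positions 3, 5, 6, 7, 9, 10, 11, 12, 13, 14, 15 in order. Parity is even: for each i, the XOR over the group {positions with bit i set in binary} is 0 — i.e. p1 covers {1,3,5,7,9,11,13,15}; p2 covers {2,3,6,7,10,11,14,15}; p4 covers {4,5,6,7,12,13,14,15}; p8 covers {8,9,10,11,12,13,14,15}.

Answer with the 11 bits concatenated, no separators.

s1 (pos 1,3,5,7,9,11,13,15): 0⊕1⊕1⊕1⊕1⊕0⊕0⊕0 = 0
s2 (pos 2,3,6,7,10,11,14,15): 1⊕1⊕1⊕1⊕0⊕0⊕1⊕0 = 1
s4 (pos 4,5,6,7,12,13,14,15): 1⊕1⊕1⊕1⊕0⊕0⊕1⊕0 = 1
s8 (pos 8,9,10,11,12,13,14,15): 1⊕1⊕0⊕0⊕0⊕0⊕1⊕0 = 1
Syndrome s8…s1 = 1110 → error at position 14.
Flip position 14: 011111111000010 → 011111111000000
Read data bits from positions 3,5,6,7,9,10,11,12,13,14,15: 11111000000

11111000000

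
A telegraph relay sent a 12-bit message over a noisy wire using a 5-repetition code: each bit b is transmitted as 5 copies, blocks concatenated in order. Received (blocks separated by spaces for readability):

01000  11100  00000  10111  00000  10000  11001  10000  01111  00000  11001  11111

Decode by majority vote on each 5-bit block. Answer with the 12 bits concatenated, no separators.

010100101011

Block 1 (01000): 1 one → 0
Block 2 (11100): 3 ones → 1
Block 3 (00000): 0 ones → 0
Block 4 (10111): 4 ones → 1
Block 5 (00000): 0 ones → 0
Block 6 (10000): 1 one → 0
Block 7 (11001): 3 ones → 1
Block 8 (10000): 1 one → 0
Block 9 (01111): 4 ones → 1
Block 10 (00000): 0 ones → 0
Block 11 (11001): 3 ones → 1
Block 12 (11111): 5 ones → 1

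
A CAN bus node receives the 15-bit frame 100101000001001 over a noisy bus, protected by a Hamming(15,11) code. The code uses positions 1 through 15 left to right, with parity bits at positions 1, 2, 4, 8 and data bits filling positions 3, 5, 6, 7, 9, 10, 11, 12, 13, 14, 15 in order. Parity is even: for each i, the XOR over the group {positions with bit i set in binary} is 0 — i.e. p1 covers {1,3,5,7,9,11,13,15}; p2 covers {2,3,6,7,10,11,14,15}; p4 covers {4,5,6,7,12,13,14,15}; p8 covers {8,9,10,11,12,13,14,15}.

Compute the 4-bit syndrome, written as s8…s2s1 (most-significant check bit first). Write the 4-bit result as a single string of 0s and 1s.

s1 (pos 1,3,5,7,9,11,13,15): 1⊕0⊕0⊕0⊕0⊕0⊕0⊕1 = 0
s2 (pos 2,3,6,7,10,11,14,15): 0⊕0⊕1⊕0⊕0⊕0⊕0⊕1 = 0
s4 (pos 4,5,6,7,12,13,14,15): 1⊕0⊕1⊕0⊕1⊕0⊕0⊕1 = 0
s8 (pos 8,9,10,11,12,13,14,15): 0⊕0⊕0⊕0⊕1⊕0⊕0⊕1 = 0
Syndrome s8…s1 = 0000 → no error.

0000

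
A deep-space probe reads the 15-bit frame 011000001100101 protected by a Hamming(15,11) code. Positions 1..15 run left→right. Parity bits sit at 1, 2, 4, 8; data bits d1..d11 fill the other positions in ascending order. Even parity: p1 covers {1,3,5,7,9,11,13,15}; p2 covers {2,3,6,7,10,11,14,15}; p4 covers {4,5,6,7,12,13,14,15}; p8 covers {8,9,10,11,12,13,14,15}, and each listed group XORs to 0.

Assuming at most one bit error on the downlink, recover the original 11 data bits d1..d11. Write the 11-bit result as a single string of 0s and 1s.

10001100101

s1 (pos 1,3,5,7,9,11,13,15): 0⊕1⊕0⊕0⊕1⊕0⊕1⊕1 = 0
s2 (pos 2,3,6,7,10,11,14,15): 1⊕1⊕0⊕0⊕1⊕0⊕0⊕1 = 0
s4 (pos 4,5,6,7,12,13,14,15): 0⊕0⊕0⊕0⊕0⊕1⊕0⊕1 = 0
s8 (pos 8,9,10,11,12,13,14,15): 0⊕1⊕1⊕0⊕0⊕1⊕0⊕1 = 0
Syndrome s8…s1 = 0000 → no error.
Read data bits from positions 3,5,6,7,9,10,11,12,13,14,15: 10001100101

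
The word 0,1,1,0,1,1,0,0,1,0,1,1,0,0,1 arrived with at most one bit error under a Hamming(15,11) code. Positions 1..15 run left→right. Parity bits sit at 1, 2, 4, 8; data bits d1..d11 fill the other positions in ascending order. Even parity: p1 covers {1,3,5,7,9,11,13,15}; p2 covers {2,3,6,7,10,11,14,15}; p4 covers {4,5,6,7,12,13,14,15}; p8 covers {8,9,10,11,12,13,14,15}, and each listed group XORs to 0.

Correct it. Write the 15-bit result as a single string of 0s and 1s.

010011001011001

s1 (pos 1,3,5,7,9,11,13,15): 0⊕1⊕1⊕0⊕1⊕1⊕0⊕1 = 1
s2 (pos 2,3,6,7,10,11,14,15): 1⊕1⊕1⊕0⊕0⊕1⊕0⊕1 = 1
s4 (pos 4,5,6,7,12,13,14,15): 0⊕1⊕1⊕0⊕1⊕0⊕0⊕1 = 0
s8 (pos 8,9,10,11,12,13,14,15): 0⊕1⊕0⊕1⊕1⊕0⊕0⊕1 = 0
Syndrome s8…s1 = 0011 → error at position 3.
Flip position 3: 011011001011001 → 010011001011001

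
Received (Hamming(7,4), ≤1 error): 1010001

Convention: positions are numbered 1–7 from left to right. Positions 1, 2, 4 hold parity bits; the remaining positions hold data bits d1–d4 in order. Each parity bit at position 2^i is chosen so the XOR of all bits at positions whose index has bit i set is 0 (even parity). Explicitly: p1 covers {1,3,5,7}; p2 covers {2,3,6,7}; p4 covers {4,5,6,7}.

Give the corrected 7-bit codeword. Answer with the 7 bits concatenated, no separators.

s1 (pos 1,3,5,7): 1⊕1⊕0⊕1 = 1
s2 (pos 2,3,6,7): 0⊕1⊕0⊕1 = 0
s4 (pos 4,5,6,7): 0⊕0⊕0⊕1 = 1
Syndrome s4…s1 = 101 → error at position 5.
Flip position 5: 1010001 → 1010101

1010101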